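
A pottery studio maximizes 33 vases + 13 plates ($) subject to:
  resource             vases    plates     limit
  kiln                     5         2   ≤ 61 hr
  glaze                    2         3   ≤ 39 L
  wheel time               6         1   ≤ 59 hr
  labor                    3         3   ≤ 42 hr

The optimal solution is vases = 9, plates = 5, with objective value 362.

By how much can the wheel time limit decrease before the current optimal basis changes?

Binding constraints: wheel time, labor. The basis is B = [[6,1],[3,3]] with det 15.
Per unit decrease in wheel time, x* moves by d = (-0.2, 0.2).
The basis stays optimal until glaze becomes binding; allowable decrease = 30 hr.

30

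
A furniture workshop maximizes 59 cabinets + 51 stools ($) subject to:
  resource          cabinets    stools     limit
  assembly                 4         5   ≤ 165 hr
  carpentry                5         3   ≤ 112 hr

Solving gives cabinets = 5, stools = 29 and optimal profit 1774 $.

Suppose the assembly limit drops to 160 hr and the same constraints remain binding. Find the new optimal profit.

1744

Both assembly and carpentry are binding at x*.
From A_Bᵀ y = c: 4·y_assembly + 5·y_carpentry = 59; 5·y_assembly + 3·y_carpentry = 51.
This yields shadow prices y_assembly = 6, y_carpentry = 7.
Δz = y_assembly·Δb = 6 × (-5) = -30, so new z* = 1774 − 30 = 1744.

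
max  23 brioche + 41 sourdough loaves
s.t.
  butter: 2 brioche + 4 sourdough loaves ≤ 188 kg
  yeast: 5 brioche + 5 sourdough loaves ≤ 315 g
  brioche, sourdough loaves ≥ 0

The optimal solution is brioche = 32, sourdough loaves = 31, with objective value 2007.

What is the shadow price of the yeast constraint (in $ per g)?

1

Both butter and yeast are binding at x*.
The binding rows give the dual system: 2·y_butter + 5·y_yeast = 23 and 4·y_butter + 5·y_yeast = 41.
Solving: y_butter = 9, y_yeast = 1.
Shadow price of yeast = 1.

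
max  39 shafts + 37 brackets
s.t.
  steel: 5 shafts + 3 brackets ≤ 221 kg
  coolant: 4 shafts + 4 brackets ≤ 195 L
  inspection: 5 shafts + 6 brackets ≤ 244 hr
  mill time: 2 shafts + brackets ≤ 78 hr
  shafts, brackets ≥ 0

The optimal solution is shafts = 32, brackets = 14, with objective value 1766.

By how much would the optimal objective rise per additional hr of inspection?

5

At the optimum: steel uses 202 of 221 (slack = 19); coolant uses 184 of 195 (slack = 11); inspection uses 244 of 244 (binding); mill time uses 78 of 78 (binding).
By complementary slackness, y = 0 for the non-binding constraints.
From A_Bᵀ y = c: 5·y_inspection + 2·y_mill time = 39; 6·y_inspection + 1·y_mill time = 37.
Solving: y_inspection = 5, y_mill time = 7.
Shadow price of inspection = 5.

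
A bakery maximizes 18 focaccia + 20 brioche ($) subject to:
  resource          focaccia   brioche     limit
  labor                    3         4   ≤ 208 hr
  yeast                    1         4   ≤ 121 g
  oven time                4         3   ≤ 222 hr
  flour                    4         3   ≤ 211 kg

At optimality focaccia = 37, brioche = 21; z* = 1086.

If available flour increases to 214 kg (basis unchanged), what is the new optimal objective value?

1098

Check each constraint at x*: labor 195/208 (slack 13); yeast 121/121 (tight); oven time 211/222 (slack 11); flour 211/211 (tight).
Slack constraints have shadow price 0 (complementary slackness).
Dual feasibility on the basic columns requires 1·y_yeast + 4·y_flour = 18, 4·y_yeast + 3·y_flour = 20.
→ y_yeast = 2 and y_flour = 4.
Δz = y_flour·Δb = 4 × (3) = 12, so new z* = 1086 + 12 = 1098.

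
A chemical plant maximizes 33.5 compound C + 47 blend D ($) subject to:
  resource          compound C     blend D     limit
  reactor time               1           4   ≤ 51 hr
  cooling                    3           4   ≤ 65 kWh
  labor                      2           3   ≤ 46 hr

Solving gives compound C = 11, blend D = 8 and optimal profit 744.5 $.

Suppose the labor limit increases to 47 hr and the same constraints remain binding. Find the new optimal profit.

751.5

At the optimum: reactor time uses 43 of 51 (slack = 8); cooling uses 65 of 65 (binding); labor uses 46 of 46 (binding).
Since reactor time is not tight, its dual is 0.
Dual feasibility on the basic columns requires 3·y_cooling + 2·y_labor = 33.5, 4·y_cooling + 3·y_labor = 47.
Solving: y_cooling = 6.5, y_labor = 7.
Δz = y_labor·Δb = 7 × (1) = 7, so new z* = 744.5 + 7 = 751.5.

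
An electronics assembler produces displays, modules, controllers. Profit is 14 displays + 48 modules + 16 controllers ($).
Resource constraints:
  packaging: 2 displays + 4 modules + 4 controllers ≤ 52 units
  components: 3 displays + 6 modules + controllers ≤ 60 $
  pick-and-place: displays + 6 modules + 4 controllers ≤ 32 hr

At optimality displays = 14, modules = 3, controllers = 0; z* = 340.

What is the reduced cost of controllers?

-7

Check each constraint at x*: packaging 40/52 (slack 12); components 60/60 (tight); pick-and-place 32/32 (tight).
By complementary slackness, y = 0 for the non-binding constraint.
Dual feasibility on the basic columns requires 3·y_components + 1·y_pick-and-place = 14, 6·y_components + 6·y_pick-and-place = 48.
This yields shadow prices y_components = 3, y_pick-and-place = 5.
Reduced cost of controllers: c₃ − yᵀa₃ = 16 − (3·1 + 5·4) = 16 − 23 = -7.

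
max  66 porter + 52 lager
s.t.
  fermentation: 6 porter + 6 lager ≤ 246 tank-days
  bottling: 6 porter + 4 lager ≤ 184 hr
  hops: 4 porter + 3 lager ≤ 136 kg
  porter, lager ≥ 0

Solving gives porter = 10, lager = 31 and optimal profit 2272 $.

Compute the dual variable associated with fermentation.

At the optimum: fermentation uses 246 of 246 (binding); bottling uses 184 of 184 (binding); hops uses 133 of 136 (slack = 3).
Since hops is not tight, its dual is 0.
From A_Bᵀ y = c: 6·y_fermentation + 6·y_bottling = 66; 6·y_fermentation + 4·y_bottling = 52.
Solving: y_fermentation = 4, y_bottling = 7.
Shadow price of fermentation = 4.

4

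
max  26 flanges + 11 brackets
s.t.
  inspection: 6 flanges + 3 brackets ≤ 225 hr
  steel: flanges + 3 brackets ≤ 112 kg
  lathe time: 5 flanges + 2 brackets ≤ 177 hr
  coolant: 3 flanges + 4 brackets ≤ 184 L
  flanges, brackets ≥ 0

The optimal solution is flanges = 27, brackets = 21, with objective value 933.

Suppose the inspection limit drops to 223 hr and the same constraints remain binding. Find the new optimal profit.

931

At the optimum: inspection uses 225 of 225 (binding); steel uses 90 of 112 (slack = 22); lathe time uses 177 of 177 (binding); coolant uses 165 of 184 (slack = 19).
Slack constraints have shadow price 0 (complementary slackness).
Dual feasibility on the basic columns requires 6·y_inspection + 5·y_lathe time = 26, 3·y_inspection + 2·y_lathe time = 11.
This yields shadow prices y_inspection = 1, y_lathe time = 4.
Δz = y_inspection·Δb = 1 × (-2) = -2, so new z* = 933 − 2 = 931.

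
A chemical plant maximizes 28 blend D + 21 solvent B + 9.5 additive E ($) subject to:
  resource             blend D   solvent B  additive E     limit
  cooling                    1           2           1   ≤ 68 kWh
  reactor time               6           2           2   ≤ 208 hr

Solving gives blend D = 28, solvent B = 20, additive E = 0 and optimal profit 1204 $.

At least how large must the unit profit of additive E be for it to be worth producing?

Both cooling and reactor time are binding at x*.
From A_Bᵀ y = c: 1·y_cooling + 6·y_reactor time = 28; 2·y_cooling + 2·y_reactor time = 21.
Solving: y_cooling = 7, y_reactor time = 3.5.
additive E enters the basis when its profit ≥ yᵀa₃ = 7·1 + 3.5·2 = 14.

14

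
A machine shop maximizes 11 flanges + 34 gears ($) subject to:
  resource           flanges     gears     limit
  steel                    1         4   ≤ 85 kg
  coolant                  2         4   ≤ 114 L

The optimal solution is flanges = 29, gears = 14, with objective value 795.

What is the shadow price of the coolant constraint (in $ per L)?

2.5

At the optimum: steel uses 85 of 85 (binding); coolant uses 114 of 114 (binding).
From A_Bᵀ y = c: 1·y_steel + 2·y_coolant = 11; 4·y_steel + 4·y_coolant = 34.
→ y_steel = 6 and y_coolant = 2.5.
Shadow price of coolant = 2.5.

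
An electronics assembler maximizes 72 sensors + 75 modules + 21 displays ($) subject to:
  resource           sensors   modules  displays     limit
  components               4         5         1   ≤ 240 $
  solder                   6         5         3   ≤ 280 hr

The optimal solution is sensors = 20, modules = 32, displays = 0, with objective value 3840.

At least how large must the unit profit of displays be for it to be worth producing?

Check each constraint at x*: components 240/240 (tight); solder 280/280 (tight).
The binding rows give the dual system: 4·y_components + 6·y_solder = 72 and 5·y_components + 5·y_solder = 75.
This yields shadow prices y_components = 9, y_solder = 6.
displays enters the basis when its profit ≥ yᵀa₃ = 9·1 + 6·3 = 27.

27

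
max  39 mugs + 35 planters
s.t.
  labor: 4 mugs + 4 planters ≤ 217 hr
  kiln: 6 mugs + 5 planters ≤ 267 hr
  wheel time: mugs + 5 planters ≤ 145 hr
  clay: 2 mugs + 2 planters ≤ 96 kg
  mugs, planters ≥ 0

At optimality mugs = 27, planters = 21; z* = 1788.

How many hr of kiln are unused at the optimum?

0

kiln used = 6·27 + 5·21 = 267; slack = 267 − 267 = 0.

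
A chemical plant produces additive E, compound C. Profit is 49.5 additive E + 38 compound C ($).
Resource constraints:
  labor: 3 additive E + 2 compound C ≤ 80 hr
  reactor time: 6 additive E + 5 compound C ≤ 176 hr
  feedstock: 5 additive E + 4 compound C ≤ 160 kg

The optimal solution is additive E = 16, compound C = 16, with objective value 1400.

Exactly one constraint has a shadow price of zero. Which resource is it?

labor: 80/80 (binding)
reactor time: 176/176 (binding)
feedstock: 144/160 (slack 16)
By complementary slackness, a constraint with positive slack has shadow price 0 → feedstock.

feedstock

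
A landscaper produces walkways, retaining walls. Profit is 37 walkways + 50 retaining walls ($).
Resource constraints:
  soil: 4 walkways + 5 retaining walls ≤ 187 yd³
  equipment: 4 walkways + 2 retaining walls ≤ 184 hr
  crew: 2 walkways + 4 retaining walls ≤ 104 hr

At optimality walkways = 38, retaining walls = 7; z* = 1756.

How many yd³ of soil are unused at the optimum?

soil used = 4·38 + 5·7 = 187; slack = 187 − 187 = 0.

0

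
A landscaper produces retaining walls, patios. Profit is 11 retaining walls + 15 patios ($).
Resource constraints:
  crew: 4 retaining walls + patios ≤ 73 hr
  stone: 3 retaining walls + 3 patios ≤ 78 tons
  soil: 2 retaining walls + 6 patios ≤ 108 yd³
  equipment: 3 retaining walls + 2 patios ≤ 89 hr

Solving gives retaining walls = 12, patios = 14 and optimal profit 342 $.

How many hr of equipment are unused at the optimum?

equipment used = 3·12 + 2·14 = 64; slack = 89 − 64 = 25.

25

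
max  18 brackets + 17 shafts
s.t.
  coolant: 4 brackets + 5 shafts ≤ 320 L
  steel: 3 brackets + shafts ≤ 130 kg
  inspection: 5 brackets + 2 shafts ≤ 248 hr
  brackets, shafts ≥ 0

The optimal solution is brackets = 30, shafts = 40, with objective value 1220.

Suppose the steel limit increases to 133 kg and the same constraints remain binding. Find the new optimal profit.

Binding: coolant and steel. Non-binding: inspection (18 unused).
Slack constraints have shadow price 0 (complementary slackness).
Dual feasibility on the basic columns requires 4·y_coolant + 3·y_steel = 18, 5·y_coolant + 1·y_steel = 17.
Solving: y_coolant = 3, y_steel = 2.
Δz = y_steel·Δb = 2 × (3) = 6, so new z* = 1220 + 6 = 1226.

1226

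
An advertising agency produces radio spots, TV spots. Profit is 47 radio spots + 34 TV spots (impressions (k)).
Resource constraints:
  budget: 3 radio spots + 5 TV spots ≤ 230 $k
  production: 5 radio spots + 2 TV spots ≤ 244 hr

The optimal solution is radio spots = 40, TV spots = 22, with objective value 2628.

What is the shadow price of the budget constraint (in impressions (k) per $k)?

4

Check each constraint at x*: budget 230/230 (tight); production 244/244 (tight).
The binding rows give the dual system: 3·y_budget + 5·y_production = 47 and 5·y_budget + 2·y_production = 34.
→ y_budget = 4 and y_production = 7.
Shadow price of budget = 4.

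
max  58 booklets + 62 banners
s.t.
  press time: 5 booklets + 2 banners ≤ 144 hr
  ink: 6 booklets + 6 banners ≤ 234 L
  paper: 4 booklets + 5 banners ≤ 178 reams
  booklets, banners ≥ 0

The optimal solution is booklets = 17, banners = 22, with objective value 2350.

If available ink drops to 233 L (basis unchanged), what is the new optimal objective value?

2343

Binding: ink and paper. Non-binding: press time (15 unused).
Slack constraints have shadow price 0 (complementary slackness).
The binding rows give the dual system: 6·y_ink + 4·y_paper = 58 and 6·y_ink + 5·y_paper = 62.
Solving: y_ink = 7, y_paper = 4.
Δz = y_ink·Δb = 7 × (-1) = -7, so new z* = 2350 − 7 = 2343.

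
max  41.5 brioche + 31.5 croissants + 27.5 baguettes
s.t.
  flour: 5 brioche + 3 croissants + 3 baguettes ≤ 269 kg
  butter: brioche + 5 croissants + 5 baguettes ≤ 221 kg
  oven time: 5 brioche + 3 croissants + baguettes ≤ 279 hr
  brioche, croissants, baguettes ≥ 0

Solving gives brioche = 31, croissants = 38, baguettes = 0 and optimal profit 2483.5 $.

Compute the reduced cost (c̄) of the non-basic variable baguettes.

At the optimum: flour uses 269 of 269 (binding); butter uses 221 of 221 (binding); oven time uses 269 of 279 (slack = 10).
Since oven time is not tight, its dual is 0.
From A_Bᵀ y = c: 5·y_flour + 1·y_butter = 41.5; 3·y_flour + 5·y_butter = 31.5.
→ y_flour = 8 and y_butter = 1.5.
Reduced cost of baguettes: c₃ − yᵀa₃ = 27.5 − (8·3 + 1.5·5) = 27.5 − 31.5 = -4.

-4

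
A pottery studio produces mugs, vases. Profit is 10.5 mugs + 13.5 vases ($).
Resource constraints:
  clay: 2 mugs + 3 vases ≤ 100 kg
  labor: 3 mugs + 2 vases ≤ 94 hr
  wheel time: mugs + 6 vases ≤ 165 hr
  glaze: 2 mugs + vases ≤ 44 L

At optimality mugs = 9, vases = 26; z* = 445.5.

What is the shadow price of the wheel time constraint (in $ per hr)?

Check each constraint at x*: clay 96/100 (slack 4); labor 79/94 (slack 15); wheel time 165/165 (tight); glaze 44/44 (tight).
By complementary slackness, y = 0 for the non-binding constraints.
Dual feasibility on the basic columns requires 1·y_wheel time + 2·y_glaze = 10.5, 6·y_wheel time + 1·y_glaze = 13.5.
→ y_wheel time = 1.5 and y_glaze = 4.5.
Shadow price of wheel time = 1.5.

1.5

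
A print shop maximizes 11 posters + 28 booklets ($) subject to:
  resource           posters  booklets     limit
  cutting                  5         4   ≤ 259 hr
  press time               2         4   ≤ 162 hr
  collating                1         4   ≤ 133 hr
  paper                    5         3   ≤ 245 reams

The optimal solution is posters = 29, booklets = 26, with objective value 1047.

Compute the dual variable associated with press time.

Binding: press time and collating. Non-binding: cutting (10 unused), paper (22 unused).
Slack constraints have shadow price 0 (complementary slackness).
Dual feasibility on the basic columns requires 2·y_press time + 1·y_collating = 11, 4·y_press time + 4·y_collating = 28.
This yields shadow prices y_press time = 4, y_collating = 3.
Shadow price of press time = 4.

4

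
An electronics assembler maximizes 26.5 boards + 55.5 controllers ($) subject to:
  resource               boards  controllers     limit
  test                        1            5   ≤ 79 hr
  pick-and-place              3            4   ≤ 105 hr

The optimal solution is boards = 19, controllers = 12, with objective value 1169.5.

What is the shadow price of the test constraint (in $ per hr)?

5.5

Both test and pick-and-place are binding at x*.
The binding rows give the dual system: 1·y_test + 3·y_pick-and-place = 26.5 and 5·y_test + 4·y_pick-and-place = 55.5.
→ y_test = 5.5 and y_pick-and-place = 7.
Shadow price of test = 5.5.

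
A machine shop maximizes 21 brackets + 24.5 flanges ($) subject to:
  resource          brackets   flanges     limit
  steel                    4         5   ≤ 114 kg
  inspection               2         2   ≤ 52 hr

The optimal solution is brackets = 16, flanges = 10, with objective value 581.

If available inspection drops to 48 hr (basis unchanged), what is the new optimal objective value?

567

At the optimum: steel uses 114 of 114 (binding); inspection uses 52 of 52 (binding).
The binding rows give the dual system: 4·y_steel + 2·y_inspection = 21 and 5·y_steel + 2·y_inspection = 24.5.
This yields shadow prices y_steel = 3.5, y_inspection = 3.5.
Δz = y_inspection·Δb = 3.5 × (-4) = -14, so new z* = 581 − 14 = 567.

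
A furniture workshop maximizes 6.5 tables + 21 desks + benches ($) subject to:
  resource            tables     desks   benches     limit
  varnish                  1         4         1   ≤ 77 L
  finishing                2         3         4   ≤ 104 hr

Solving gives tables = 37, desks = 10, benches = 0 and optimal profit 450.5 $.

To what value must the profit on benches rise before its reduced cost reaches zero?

At the optimum: varnish uses 77 of 77 (binding); finishing uses 104 of 104 (binding).
The binding rows give the dual system: 1·y_varnish + 2·y_finishing = 6.5 and 4·y_varnish + 3·y_finishing = 21.
→ y_varnish = 4.5 and y_finishing = 1.
benches enters the basis when its profit ≥ yᵀa₃ = 4.5·1 + 1·4 = 8.5.

8.5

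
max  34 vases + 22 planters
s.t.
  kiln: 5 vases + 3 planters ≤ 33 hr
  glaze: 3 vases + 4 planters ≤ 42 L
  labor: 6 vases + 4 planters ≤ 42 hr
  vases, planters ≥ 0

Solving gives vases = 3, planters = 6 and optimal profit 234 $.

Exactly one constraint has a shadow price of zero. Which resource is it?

glaze

kiln: 33/33 (binding)
glaze: 33/42 (slack 9)
labor: 42/42 (binding)
By complementary slackness, a constraint with positive slack has shadow price 0 → glaze.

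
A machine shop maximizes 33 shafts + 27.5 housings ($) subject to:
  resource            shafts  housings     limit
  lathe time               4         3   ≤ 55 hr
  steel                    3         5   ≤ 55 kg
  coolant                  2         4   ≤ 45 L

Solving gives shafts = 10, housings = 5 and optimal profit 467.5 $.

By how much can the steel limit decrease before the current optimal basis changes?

Binding constraints: lathe time, steel. The basis is B = [[4,3],[3,5]] with det 11.
Per unit decrease in steel, x* moves by d = (0.2727, -0.3636).
The basis stays optimal until housings reaches 0; allowable decrease = 13.75 kg.

13.75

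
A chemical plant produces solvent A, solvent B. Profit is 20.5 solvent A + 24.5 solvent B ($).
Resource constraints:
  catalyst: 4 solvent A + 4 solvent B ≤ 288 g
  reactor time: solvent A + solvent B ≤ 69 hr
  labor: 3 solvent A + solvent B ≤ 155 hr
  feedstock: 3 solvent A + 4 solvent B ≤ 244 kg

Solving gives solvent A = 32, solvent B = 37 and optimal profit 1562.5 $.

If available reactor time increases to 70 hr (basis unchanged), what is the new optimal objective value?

At the optimum: catalyst uses 276 of 288 (slack = 12); reactor time uses 69 of 69 (binding); labor uses 133 of 155 (slack = 22); feedstock uses 244 of 244 (binding).
By complementary slackness, y = 0 for the non-binding constraints.
From A_Bᵀ y = c: 1·y_reactor time + 3·y_feedstock = 20.5; 1·y_reactor time + 4·y_feedstock = 24.5.
Solving: y_reactor time = 8.5, y_feedstock = 4.
Δz = y_reactor time·Δb = 8.5 × (1) = 8.5, so new z* = 1562.5 + 8.5 = 1571.

1571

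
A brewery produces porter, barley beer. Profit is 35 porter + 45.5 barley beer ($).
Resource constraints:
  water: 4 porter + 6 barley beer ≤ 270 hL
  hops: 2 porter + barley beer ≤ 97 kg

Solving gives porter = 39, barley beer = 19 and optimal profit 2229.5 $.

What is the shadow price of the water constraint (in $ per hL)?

At the optimum: water uses 270 of 270 (binding); hops uses 97 of 97 (binding).
Dual feasibility on the basic columns requires 4·y_water + 2·y_hops = 35, 6·y_water + 1·y_hops = 45.5.
→ y_water = 7 and y_hops = 3.5.
Shadow price of water = 7.

7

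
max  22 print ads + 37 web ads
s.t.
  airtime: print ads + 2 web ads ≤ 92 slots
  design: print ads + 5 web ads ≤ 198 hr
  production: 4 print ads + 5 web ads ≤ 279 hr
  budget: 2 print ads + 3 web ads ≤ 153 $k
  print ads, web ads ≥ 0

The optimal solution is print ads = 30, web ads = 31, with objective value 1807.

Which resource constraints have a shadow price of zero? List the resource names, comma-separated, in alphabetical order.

airtime: 92/92 (binding)
design: 185/198 (slack 13)
production: 275/279 (slack 4)
budget: 153/153 (binding)
By complementary slackness, a constraint with positive slack has shadow price 0 → design, production.

design, production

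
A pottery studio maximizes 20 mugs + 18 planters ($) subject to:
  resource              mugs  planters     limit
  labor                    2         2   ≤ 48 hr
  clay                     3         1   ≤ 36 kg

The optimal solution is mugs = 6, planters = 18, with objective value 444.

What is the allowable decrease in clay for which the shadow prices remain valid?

Binding constraints: labor, clay. The basis is B = [[2,2],[3,1]] with det -4.
Per unit decrease in clay, x* moves by d = (-0.5, 0.5).
The basis stays optimal until mugs reaches 0; allowable decrease = 12 kg.

12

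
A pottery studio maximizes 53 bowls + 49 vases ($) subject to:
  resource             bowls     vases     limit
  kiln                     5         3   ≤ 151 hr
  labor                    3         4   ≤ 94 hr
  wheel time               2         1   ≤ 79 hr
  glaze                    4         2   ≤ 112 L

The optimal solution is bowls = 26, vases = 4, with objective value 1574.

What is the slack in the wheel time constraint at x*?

23

wheel time used = 2·26 + 1·4 = 56; slack = 79 − 56 = 23.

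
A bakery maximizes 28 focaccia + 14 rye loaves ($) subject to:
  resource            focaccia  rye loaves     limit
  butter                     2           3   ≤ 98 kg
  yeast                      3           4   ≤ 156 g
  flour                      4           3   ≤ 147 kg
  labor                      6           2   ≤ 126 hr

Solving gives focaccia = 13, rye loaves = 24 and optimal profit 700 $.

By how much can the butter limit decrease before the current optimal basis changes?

56

Binding constraints: butter, labor. The basis is B = [[2,3],[6,2]] with det -14.
Per unit decrease in butter, x* moves by d = (0.1429, -0.4286).
The basis stays optimal until rye loaves reaches 0; allowable decrease = 56 kg.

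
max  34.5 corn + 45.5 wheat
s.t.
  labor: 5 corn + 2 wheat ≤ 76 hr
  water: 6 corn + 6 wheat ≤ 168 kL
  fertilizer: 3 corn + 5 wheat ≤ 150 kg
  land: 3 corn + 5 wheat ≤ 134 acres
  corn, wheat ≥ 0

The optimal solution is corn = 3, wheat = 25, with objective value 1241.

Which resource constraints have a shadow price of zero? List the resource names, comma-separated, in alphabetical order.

fertilizer, labor

labor: 65/76 (slack 11)
water: 168/168 (binding)
fertilizer: 134/150 (slack 16)
land: 134/134 (binding)
By complementary slackness, a constraint with positive slack has shadow price 0 → fertilizer, labor.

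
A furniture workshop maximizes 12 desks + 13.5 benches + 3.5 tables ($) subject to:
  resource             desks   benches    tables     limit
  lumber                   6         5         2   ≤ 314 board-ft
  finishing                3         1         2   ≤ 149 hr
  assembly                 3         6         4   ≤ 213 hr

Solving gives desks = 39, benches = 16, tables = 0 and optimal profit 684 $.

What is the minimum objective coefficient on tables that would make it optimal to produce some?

7

At the optimum: lumber uses 314 of 314 (binding); finishing uses 133 of 149 (slack = 16); assembly uses 213 of 213 (binding).
Slack constraints have shadow price 0 (complementary slackness).
From A_Bᵀ y = c: 6·y_lumber + 3·y_assembly = 12; 5·y_lumber + 6·y_assembly = 13.5.
→ y_lumber = 1.5 and y_assembly = 1.
tables enters the basis when its profit ≥ yᵀa₃ = 1.5·2 + 1·4 = 7.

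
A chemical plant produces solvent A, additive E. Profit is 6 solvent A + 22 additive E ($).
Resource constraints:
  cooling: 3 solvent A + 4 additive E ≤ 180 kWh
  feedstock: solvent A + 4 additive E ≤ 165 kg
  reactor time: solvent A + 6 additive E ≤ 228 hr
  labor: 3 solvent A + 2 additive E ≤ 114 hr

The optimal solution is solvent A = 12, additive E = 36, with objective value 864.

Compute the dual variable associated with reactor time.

3

Binding: cooling and reactor time. Non-binding: feedstock (9 unused), labor (6 unused).
By complementary slackness, y = 0 for the non-binding constraints.
Dual feasibility on the basic columns requires 3·y_cooling + 1·y_reactor time = 6, 4·y_cooling + 6·y_reactor time = 22.
This yields shadow prices y_cooling = 1, y_reactor time = 3.
Shadow price of reactor time = 3.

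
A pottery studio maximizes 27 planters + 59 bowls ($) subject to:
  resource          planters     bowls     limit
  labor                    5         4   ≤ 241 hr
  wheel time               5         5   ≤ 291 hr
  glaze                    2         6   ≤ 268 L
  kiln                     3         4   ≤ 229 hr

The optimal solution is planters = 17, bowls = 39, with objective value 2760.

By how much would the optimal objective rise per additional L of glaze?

8.5

Check each constraint at x*: labor 241/241 (tight); wheel time 280/291 (slack 11); glaze 268/268 (tight); kiln 207/229 (slack 22).
By complementary slackness, y = 0 for the non-binding constraints.
From A_Bᵀ y = c: 5·y_labor + 2·y_glaze = 27; 4·y_labor + 6·y_glaze = 59.
Solving: y_labor = 2, y_glaze = 8.5.
Shadow price of glaze = 8.5.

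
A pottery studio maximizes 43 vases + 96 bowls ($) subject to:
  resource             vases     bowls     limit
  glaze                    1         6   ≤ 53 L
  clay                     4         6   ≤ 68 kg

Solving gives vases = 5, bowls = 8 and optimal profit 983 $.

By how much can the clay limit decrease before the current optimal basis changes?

Binding constraints: glaze, clay. The basis is B = [[1,6],[4,6]] with det -18.
Per unit decrease in clay, x* moves by d = (-0.3333, 0.0556).
The basis stays optimal until vases reaches 0; allowable decrease = 15 kg.

15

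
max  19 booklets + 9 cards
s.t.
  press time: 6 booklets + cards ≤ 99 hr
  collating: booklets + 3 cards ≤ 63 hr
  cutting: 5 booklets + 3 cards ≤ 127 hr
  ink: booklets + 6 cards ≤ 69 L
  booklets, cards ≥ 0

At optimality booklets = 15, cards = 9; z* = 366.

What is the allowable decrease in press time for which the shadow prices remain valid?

87.5

Binding constraints: press time, ink. The basis is B = [[6,1],[1,6]] with det 35.
Per unit decrease in press time, x* moves by d = (-0.1714, 0.0286).
The basis stays optimal until booklets reaches 0; allowable decrease = 87.5 hr.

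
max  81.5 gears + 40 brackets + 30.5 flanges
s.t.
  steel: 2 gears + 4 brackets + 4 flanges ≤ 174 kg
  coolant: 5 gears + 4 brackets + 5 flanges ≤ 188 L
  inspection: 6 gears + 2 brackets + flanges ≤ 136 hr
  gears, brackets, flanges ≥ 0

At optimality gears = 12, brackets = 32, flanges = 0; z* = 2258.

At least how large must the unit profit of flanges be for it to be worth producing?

Check each constraint at x*: steel 152/174 (slack 22); coolant 188/188 (tight); inspection 136/136 (tight).
By complementary slackness, y = 0 for the non-binding constraint.
The binding rows give the dual system: 5·y_coolant + 6·y_inspection = 81.5 and 4·y_coolant + 2·y_inspection = 40.
Solving: y_coolant = 5.5, y_inspection = 9.
flanges enters the basis when its profit ≥ yᵀa₃ = 5.5·5 + 9·1 = 36.5.

36.5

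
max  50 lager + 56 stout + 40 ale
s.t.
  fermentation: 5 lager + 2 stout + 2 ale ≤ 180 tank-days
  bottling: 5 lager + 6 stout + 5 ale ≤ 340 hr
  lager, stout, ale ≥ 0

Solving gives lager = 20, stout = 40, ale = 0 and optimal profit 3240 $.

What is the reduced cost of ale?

Both fermentation and bottling are binding at x*.
Dual feasibility on the basic columns requires 5·y_fermentation + 5·y_bottling = 50, 2·y_fermentation + 6·y_bottling = 56.
Solving: y_fermentation = 1, y_bottling = 9.
Reduced cost of ale: c₃ − yᵀa₃ = 40 − (1·2 + 9·5) = 40 − 47 = -7.

-7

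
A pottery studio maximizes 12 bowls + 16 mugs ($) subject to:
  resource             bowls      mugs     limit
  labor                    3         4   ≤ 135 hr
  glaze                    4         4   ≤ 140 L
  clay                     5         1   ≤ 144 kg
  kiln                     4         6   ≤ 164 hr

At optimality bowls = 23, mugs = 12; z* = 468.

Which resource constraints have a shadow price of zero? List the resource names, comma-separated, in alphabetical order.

clay, labor

labor: 117/135 (slack 18)
glaze: 140/140 (binding)
clay: 127/144 (slack 17)
kiln: 164/164 (binding)
By complementary slackness, a constraint with positive slack has shadow price 0 → clay, labor.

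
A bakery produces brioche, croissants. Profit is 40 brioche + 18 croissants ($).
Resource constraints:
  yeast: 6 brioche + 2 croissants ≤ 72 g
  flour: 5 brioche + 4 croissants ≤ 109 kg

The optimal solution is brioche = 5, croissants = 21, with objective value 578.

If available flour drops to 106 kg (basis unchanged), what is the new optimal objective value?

572

At the optimum: yeast uses 72 of 72 (binding); flour uses 109 of 109 (binding).
The binding rows give the dual system: 6·y_yeast + 5·y_flour = 40 and 2·y_yeast + 4·y_flour = 18.
Solving: y_yeast = 5, y_flour = 2.
Δz = y_flour·Δb = 2 × (-3) = -6, so new z* = 578 − 6 = 572.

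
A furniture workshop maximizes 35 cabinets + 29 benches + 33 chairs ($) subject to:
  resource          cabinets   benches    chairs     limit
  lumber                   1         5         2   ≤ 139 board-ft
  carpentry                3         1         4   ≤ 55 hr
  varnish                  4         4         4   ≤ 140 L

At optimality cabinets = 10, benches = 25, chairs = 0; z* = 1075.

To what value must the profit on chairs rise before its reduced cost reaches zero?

Check each constraint at x*: lumber 135/139 (slack 4); carpentry 55/55 (tight); varnish 140/140 (tight).
Since lumber is not tight, its dual is 0.
From A_Bᵀ y = c: 3·y_carpentry + 4·y_varnish = 35; 1·y_carpentry + 4·y_varnish = 29.
→ y_carpentry = 3 and y_varnish = 6.5.
chairs enters the basis when its profit ≥ yᵀa₃ = 3·4 + 6.5·4 = 38.

38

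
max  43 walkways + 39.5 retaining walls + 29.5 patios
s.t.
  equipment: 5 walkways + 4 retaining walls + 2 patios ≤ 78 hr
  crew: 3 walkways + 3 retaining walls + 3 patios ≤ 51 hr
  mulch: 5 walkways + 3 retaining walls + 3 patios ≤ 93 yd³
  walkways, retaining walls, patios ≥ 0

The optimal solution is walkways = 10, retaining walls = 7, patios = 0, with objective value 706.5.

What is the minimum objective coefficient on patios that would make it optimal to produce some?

32.5

At the optimum: equipment uses 78 of 78 (binding); crew uses 51 of 51 (binding); mulch uses 71 of 93 (slack = 22).
Slack constraints have shadow price 0 (complementary slackness).
The binding rows give the dual system: 5·y_equipment + 3·y_crew = 43 and 4·y_equipment + 3·y_crew = 39.5.
→ y_equipment = 3.5 and y_crew = 8.5.
patios enters the basis when its profit ≥ yᵀa₃ = 3.5·2 + 8.5·3 = 32.5.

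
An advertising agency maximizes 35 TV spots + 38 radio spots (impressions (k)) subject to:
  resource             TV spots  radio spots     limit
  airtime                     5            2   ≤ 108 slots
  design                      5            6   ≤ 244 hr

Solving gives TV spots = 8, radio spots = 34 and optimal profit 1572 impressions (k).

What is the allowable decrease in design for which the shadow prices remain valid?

136

Binding constraints: airtime, design. The basis is B = [[5,2],[5,6]] with det 20.
Per unit decrease in design, x* moves by d = (0.1, -0.25).
The basis stays optimal until radio spots reaches 0; allowable decrease = 136 hr.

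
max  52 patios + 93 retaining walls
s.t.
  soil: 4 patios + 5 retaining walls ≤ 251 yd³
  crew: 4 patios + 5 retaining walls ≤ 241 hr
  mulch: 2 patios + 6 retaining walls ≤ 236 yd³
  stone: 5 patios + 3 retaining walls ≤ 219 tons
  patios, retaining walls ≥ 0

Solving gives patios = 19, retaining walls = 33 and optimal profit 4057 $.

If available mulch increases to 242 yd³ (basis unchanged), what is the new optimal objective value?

Check each constraint at x*: soil 241/251 (slack 10); crew 241/241 (tight); mulch 236/236 (tight); stone 194/219 (slack 25).
Slack constraints have shadow price 0 (complementary slackness).
The binding rows give the dual system: 4·y_crew + 2·y_mulch = 52 and 5·y_crew + 6·y_mulch = 93.
This yields shadow prices y_crew = 9, y_mulch = 8.
Δz = y_mulch·Δb = 8 × (6) = 48, so new z* = 4057 + 48 = 4105.

4105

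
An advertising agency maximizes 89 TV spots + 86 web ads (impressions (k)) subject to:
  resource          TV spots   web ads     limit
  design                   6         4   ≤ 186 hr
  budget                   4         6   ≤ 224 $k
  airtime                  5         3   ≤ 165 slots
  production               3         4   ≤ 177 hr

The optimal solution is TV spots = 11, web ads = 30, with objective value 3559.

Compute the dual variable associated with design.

At the optimum: design uses 186 of 186 (binding); budget uses 224 of 224 (binding); airtime uses 145 of 165 (slack = 20); production uses 153 of 177 (slack = 24).
Since airtime, production are not tight, their duals are 0.
Dual feasibility on the basic columns requires 6·y_design + 4·y_budget = 89, 4·y_design + 6·y_budget = 86.
→ y_design = 9.5 and y_budget = 8.
Shadow price of design = 9.5.

9.5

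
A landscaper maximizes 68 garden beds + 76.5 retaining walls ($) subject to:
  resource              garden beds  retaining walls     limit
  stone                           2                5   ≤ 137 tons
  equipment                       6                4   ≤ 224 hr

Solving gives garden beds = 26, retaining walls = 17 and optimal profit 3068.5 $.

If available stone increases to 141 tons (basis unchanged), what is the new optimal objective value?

Both stone and equipment are binding at x*.
From A_Bᵀ y = c: 2·y_stone + 6·y_equipment = 68; 5·y_stone + 4·y_equipment = 76.5.
This yields shadow prices y_stone = 8.5, y_equipment = 8.5.
Δz = y_stone·Δb = 8.5 × (4) = 34, so new z* = 3068.5 + 34 = 3102.5.

3102.5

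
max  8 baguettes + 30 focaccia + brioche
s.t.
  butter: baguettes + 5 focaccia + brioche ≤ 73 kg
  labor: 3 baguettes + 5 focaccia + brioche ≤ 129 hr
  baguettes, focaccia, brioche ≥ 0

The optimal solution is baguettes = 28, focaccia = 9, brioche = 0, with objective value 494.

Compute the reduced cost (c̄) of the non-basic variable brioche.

-5

Both butter and labor are binding at x*.
From A_Bᵀ y = c: 1·y_butter + 3·y_labor = 8; 5·y_butter + 5·y_labor = 30.
Solving: y_butter = 5, y_labor = 1.
Reduced cost of brioche: c₃ − yᵀa₃ = 1 − (5·1 + 1·1) = 1 − 6 = -5.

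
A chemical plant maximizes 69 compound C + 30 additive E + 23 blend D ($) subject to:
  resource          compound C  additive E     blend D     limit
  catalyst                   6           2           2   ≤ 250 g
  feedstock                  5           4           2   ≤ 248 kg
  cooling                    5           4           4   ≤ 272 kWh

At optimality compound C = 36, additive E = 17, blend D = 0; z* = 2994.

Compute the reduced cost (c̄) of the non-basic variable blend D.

-1

Binding: catalyst and feedstock. Non-binding: cooling (24 unused).
By complementary slackness, y = 0 for the non-binding constraint.
The binding rows give the dual system: 6·y_catalyst + 5·y_feedstock = 69 and 2·y_catalyst + 4·y_feedstock = 30.
Solving: y_catalyst = 9, y_feedstock = 3.
Reduced cost of blend D: c₃ − yᵀa₃ = 23 − (9·2 + 3·2) = 23 − 24 = -1.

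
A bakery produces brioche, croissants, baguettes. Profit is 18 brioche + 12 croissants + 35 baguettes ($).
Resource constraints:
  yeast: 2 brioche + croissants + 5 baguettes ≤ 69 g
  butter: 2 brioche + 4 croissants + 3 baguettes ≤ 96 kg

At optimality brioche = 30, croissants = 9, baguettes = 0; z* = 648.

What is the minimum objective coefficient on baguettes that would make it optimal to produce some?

At the optimum: yeast uses 69 of 69 (binding); butter uses 96 of 96 (binding).
The binding rows give the dual system: 2·y_yeast + 2·y_butter = 18 and 1·y_yeast + 4·y_butter = 12.
→ y_yeast = 8 and y_butter = 1.
baguettes enters the basis when its profit ≥ yᵀa₃ = 8·5 + 1·3 = 43.

43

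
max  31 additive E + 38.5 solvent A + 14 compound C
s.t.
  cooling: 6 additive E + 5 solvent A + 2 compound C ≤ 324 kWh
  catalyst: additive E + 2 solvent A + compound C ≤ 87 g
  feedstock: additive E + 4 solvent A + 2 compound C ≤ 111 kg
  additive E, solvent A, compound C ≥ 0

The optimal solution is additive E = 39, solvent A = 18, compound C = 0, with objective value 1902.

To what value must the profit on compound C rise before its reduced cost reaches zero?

Binding: cooling and feedstock. Non-binding: catalyst (12 unused).
Slack constraints have shadow price 0 (complementary slackness).
From A_Bᵀ y = c: 6·y_cooling + 1·y_feedstock = 31; 5·y_cooling + 4·y_feedstock = 38.5.
This yields shadow prices y_cooling = 4.5, y_feedstock = 4.
compound C enters the basis when its profit ≥ yᵀa₃ = 4.5·2 + 4·2 = 17.

17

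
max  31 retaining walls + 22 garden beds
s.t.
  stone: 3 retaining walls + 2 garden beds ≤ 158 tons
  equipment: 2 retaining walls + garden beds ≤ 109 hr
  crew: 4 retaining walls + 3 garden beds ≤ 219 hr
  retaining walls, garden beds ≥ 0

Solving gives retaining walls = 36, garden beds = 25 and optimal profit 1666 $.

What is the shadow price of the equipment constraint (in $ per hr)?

Binding: stone and crew. Non-binding: equipment (12 unused).
Since equipment is not tight, its dual is 0.
The binding rows give the dual system: 3·y_stone + 4·y_crew = 31 and 2·y_stone + 3·y_crew = 22.
Solving: y_stone = 5, y_crew = 4.
Shadow price of equipment = 0.

0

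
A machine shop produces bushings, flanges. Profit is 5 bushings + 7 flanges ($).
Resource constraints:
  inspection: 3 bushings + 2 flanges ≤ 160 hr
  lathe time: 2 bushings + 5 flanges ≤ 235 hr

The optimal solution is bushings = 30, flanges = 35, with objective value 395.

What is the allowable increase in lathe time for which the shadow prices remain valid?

165

Binding constraints: inspection, lathe time. The basis is B = [[3,2],[2,5]] with det 11.
Per unit increase in lathe time, x* moves by d = (-0.1818, 0.2727).
The basis stays optimal until bushings reaches 0; allowable increase = 165 hr.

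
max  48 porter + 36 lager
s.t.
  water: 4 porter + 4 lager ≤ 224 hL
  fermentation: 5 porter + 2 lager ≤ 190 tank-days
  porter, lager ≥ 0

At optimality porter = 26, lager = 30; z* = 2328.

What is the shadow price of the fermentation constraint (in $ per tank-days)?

4

Check each constraint at x*: water 224/224 (tight); fermentation 190/190 (tight).
Dual feasibility on the basic columns requires 4·y_water + 5·y_fermentation = 48, 4·y_water + 2·y_fermentation = 36.
This yields shadow prices y_water = 7, y_fermentation = 4.
Shadow price of fermentation = 4.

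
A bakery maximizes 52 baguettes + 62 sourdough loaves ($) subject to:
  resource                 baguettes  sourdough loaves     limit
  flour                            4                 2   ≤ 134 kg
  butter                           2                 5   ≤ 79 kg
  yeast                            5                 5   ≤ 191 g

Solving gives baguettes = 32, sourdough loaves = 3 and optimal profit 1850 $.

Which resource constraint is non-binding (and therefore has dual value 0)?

flour: 134/134 (binding)
butter: 79/79 (binding)
yeast: 175/191 (slack 16)
By complementary slackness, a constraint with positive slack has shadow price 0 → yeast.

yeast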